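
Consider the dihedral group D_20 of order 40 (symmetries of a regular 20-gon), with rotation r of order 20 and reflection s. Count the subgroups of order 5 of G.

1

|G| = 40 and 5 | 40, so subgroups of order 5 are possible by Lagrange.
The subgroups of order 5 are: {e, r^4, r^8, r^12, r^16}.
So G has 1 subgroup of order 5.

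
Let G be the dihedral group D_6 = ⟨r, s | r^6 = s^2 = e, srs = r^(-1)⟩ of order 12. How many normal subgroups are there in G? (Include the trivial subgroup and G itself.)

7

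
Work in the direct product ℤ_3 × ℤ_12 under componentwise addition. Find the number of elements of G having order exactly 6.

8

An element (a,b) has order lcm(ord(a), ord(b)); count pairs with lcm equal to 6.
Enumerating gives 8 such elements.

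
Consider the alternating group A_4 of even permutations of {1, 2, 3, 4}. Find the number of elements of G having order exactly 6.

0

No element of G has order 6 (even though 6 | 12).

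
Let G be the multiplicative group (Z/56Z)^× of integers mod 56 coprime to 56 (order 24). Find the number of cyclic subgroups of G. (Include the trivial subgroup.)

16

Each element a generates a cyclic subgroup ⟨a⟩; distinct elements may generate the same one (a cyclic group of order d has φ(d) generators).
Cyclic subgroups by order — order 1: 1; order 2: 7; order 3: 1; order 6: 7.
Total: 16.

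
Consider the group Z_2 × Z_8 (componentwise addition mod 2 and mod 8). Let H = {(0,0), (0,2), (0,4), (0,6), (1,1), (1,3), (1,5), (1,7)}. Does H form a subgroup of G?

|H| = 8 divides |G| = 16, consistent with Lagrange.
H contains the identity, every element's inverse is in H, and H is closed under +: it is a subgroup.
In fact H = ⟨(1,5)⟩.

Yes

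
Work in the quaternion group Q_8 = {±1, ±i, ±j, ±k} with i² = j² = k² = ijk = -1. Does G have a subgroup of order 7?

7 does not divide |G| = 8, so by Lagrange no subgroup of order 7 exists.

No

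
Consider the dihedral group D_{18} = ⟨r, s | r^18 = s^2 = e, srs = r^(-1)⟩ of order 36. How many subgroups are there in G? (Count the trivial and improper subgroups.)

45

|G| = 36, so by Lagrange every subgroup order divides 36. Divisors: 1, 2, 3, 4, 6, 9, 12, 18, 36.
Subgroups by order — order 1: 1; order 2: 19; order 3: 1; order 4: 9; order 6: 7; order 9: 1; order 12: 3; order 18: 3; order 36: 1.
Total: 1 + 19 + 1 + 9 + 7 + 1 + 3 + 3 + 1 = 45.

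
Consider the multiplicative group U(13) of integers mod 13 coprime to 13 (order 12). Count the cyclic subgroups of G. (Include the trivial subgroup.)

6

Group the elements of G by the cyclic subgroup they generate; each cyclic subgroup of order d accounts for φ(d) elements.
Cyclic subgroups by order — order 1: 1; order 2: 1; order 3: 1; order 4: 1; order 6: 1; order 12: 1.
Total: 6.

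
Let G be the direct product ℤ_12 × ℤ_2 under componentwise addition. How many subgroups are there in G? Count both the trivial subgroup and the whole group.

|G| = 24, so by Lagrange every subgroup order divides 24. Divisors: 1, 2, 3, 4, 6, 8, 12, 24.
Subgroups by order — order 1: 1; order 2: 3; order 3: 1; order 4: 3; order 6: 3; order 8: 1; order 12: 3; order 24: 1.
Total: 1 + 3 + 1 + 3 + 3 + 1 + 3 + 1 = 16.

16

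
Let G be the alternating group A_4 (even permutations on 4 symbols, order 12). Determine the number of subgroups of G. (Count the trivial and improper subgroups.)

10

|G| = 12, so by Lagrange every subgroup order divides 12. Divisors: 1, 2, 3, 4, 6, 12.
Subgroups by order — order 1: 1; order 2: 3; order 3: 4; order 4: 1; order 6: 0; order 12: 1.
Total: 1 + 3 + 4 + 1 + 0 + 1 = 10.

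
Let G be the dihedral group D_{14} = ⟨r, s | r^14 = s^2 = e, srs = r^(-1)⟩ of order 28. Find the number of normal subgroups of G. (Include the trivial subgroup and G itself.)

G has 28 subgroups. Checking conjugation-invariance by order — order 1: 1/1 normal; order 2: 1/15 normal; order 4: 0/7 normal; order 7: 1/1 normal; order 14: 3/3 normal; order 28: 1/1 normal.
Total normal subgroups: 7.

7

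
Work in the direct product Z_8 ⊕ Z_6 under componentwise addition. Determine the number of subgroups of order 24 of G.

3

|G| = 48 and 24 | 48, so subgroups of order 24 are possible by Lagrange.
The subgroups of order 24 are: {(0,0), (0,1), (0,2), (0,3), (0,4), (0,5), (2,0), (2,1), (2,2), (2,3), (2,4), (2,5), (4,0), (4,1), (4,2), (4,3), (4,4), (4,5), (6,0), (6,1), (6,2), (6,3), (6,4), (6,5)}; {(0,0), (0,2), (0,4), (1,0), (1,2), (1,4), (2,0), (2,2), (2,4), (3,0), (3,2), (3,4), (4,0), (4,2), (4,4), (5,0), (5,2), (5,4), (6,0), (6,2), (6,4), (7,0), (7,2), (7,4)}; {(0,0), (0,2), (0,4), (1,1), (1,3), (1,5), (2,0), (2,2), (2,4), (3,1), (3,3), (3,5), (4,0), (4,2), (4,4), (5,1), (5,3), (5,5), (6,0), (6,2), (6,4), (7,1), (7,3), (7,5)}.
So G has 3 subgroups of order 24.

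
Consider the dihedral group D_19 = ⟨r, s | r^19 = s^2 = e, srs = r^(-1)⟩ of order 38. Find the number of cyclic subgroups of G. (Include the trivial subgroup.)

21

Group the elements of G by the cyclic subgroup they generate; each cyclic subgroup of order d accounts for φ(d) elements.
Cyclic subgroups by order — order 1: 1; order 2: 19; order 19: 1.
Total: 21.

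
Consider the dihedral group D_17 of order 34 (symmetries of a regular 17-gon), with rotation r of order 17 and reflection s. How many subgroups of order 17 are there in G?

1

|G| = 34 and 17 | 34, so subgroups of order 17 are possible by Lagrange.
The subgroups of order 17 are: {e, r, r^2, r^3, r^4, r^5, r^6, r^7, r^8, r^9, r^10, r^11, r^12, r^13, r^14, r^15, r^16}.
So G has 1 subgroup of order 17.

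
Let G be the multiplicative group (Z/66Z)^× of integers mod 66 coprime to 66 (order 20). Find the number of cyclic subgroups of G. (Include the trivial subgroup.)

A cyclic subgroup of order d is generated by each of its φ(d) elements of order d, so the cyclic subgroups of order d number (#elements of order d)/φ(d).
Cyclic subgroups by order — order 1: 1; order 2: 3; order 5: 1; order 10: 3.
Total: 8.

8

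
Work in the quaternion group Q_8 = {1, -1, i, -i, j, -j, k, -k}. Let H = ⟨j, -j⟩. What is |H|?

4

|⟨j⟩| = 4 and |⟨-j⟩| = 4, so |H| is a multiple of lcm(4, 4) = 4 and divides |G| = 8.
Closing under the operation: H = {1, -1, j, -j}, so |H| = 4.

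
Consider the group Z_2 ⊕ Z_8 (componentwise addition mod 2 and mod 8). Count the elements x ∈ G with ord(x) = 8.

An element (a,b) has order lcm(ord(a), ord(b)); count pairs with lcm equal to 8.
Enumerating gives 8 such elements.

8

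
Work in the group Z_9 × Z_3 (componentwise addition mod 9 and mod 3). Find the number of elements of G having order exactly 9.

An element (a,b) has order lcm(ord(a), ord(b)); count pairs with lcm equal to 9.
Enumerating gives 18 such elements.

18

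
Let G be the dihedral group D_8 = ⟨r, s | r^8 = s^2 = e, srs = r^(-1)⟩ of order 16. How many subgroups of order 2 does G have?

9

|G| = 16 and 2 | 16, so subgroups of order 2 are possible by Lagrange.
The subgroups of order 2 are: {e, r^2s}; {e, r^3s}; {e, r^4}; {e, r^4s}; … (9 in all).
So G has 9 subgroups of order 2.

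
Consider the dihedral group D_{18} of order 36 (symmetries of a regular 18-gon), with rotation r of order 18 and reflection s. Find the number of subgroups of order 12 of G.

3

|G| = 36 and 12 | 36, so subgroups of order 12 are possible by Lagrange.
The subgroups of order 12 are: {e, r^3, r^6, r^9, r^12, r^15, rs, r^4s, r^7s, r^10s, r^13s, r^16s}; {e, r^3, r^6, r^9, r^12, r^15, r^2s, r^5s, r^8s, r^11s, r^14s, r^17s}; {e, r^3, r^6, r^9, r^12, r^15, s, r^3s, r^6s, r^9s, r^12s, r^15s}.
So G has 3 subgroups of order 12.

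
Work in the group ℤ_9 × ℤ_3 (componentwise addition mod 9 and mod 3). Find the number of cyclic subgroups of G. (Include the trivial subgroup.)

8

Each element a generates a cyclic subgroup ⟨a⟩; distinct elements may generate the same one (a cyclic group of order d has φ(d) generators).
Cyclic subgroups by order — order 1: 1; order 3: 4; order 9: 3.
Total: 8.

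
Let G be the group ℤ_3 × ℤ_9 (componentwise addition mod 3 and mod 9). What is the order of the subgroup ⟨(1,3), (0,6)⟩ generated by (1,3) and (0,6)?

|⟨(1,3)⟩| = 3 and |⟨(0,6)⟩| = 3, so |H| is a multiple of lcm(3, 3) = 3 and divides |G| = 27.
Closing under the operation: H = {(0,0), (0,3), (0,6), (1,0), (1,3), (1,6), (2,0), (2,3), (2,6)}, so |H| = 9.

9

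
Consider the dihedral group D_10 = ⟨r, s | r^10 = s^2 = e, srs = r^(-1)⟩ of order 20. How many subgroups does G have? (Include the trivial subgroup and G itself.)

|G| = 20, so by Lagrange every subgroup order divides 20. Divisors: 1, 2, 4, 5, 10, 20.
Subgroups by order — order 1: 1; order 2: 11; order 4: 5; order 5: 1; order 10: 3; order 20: 1.
Total: 1 + 11 + 5 + 1 + 3 + 1 = 22.

22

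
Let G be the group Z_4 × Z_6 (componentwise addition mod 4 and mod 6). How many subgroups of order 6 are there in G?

3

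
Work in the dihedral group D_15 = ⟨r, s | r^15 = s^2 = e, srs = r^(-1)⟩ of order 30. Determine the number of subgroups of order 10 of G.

|G| = 30 and 10 | 30, so subgroups of order 10 are possible by Lagrange.
The subgroups of order 10 are: {e, r^3, r^6, r^9, r^12, rs, r^4s, r^7s, r^10s, r^13s}; {e, r^3, r^6, r^9, r^12, r^2s, r^5s, r^8s, r^11s, r^14s}; {e, r^3, r^6, r^9, r^12, s, r^3s, r^6s, r^9s, r^12s}.
So G has 3 subgroups of order 10.

3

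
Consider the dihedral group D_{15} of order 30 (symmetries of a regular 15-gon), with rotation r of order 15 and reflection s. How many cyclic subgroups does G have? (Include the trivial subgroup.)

Each element a generates a cyclic subgroup ⟨a⟩; distinct elements may generate the same one (a cyclic group of order d has φ(d) generators).
Cyclic subgroups by order — order 1: 1; order 2: 15; order 3: 1; order 5: 1; order 15: 1.
Total: 19.

19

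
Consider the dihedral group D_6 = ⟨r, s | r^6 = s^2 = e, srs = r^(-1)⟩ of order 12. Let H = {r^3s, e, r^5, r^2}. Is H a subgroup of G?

No

r^5 ∈ H but its inverse r ∉ H, so H is not a subgroup.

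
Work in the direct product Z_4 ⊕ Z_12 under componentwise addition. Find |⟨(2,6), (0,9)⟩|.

8

|⟨(2,6)⟩| = 2 and |⟨(0,9)⟩| = 4, so |H| is a multiple of lcm(2, 4) = 4 and divides |G| = 48.
Closing under the operation: H = {(0,0), (0,3), (0,6), (0,9), (2,0), (2,3), (2,6), (2,9)}, so |H| = 8.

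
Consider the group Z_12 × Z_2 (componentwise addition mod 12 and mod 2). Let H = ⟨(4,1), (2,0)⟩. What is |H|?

12

|⟨(4,1)⟩| = 6 and |⟨(2,0)⟩| = 6, so |H| is a multiple of lcm(6, 6) = 6 and divides |G| = 24.
Closing under the operation: H = {(0,0), (0,1), (2,0), (2,1), (4,0), (4,1), (6,0), (6,1), (8,0), (8,1), (10,0), (10,1)}, so |H| = 12.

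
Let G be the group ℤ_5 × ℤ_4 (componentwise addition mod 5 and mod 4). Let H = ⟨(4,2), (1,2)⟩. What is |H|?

10

|⟨(4,2)⟩| = 10 and |⟨(1,2)⟩| = 10, so |H| is a multiple of lcm(10, 10) = 10 and divides |G| = 20.
Closing under the operation: H = {(0,0), (0,2), (1,0), (1,2), (2,0), (2,2), (3,0), (3,2), (4,0), (4,2)}, so |H| = 10.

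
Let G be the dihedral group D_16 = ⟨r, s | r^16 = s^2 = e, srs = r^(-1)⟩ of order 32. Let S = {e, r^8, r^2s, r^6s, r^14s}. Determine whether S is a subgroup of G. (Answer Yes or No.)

No

|S| = 5 does not divide |G| = 32, so by Lagrange S is not a subgroup.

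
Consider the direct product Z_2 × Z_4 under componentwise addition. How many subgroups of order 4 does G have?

|G| = 8 and 4 | 8, so subgroups of order 4 are possible by Lagrange.
The subgroups of order 4 are: {(0,0), (0,1), (0,2), (0,3)}; {(0,0), (0,2), (1,0), (1,2)}; {(0,0), (0,2), (1,1), (1,3)}.
So G has 3 subgroups of order 4.

3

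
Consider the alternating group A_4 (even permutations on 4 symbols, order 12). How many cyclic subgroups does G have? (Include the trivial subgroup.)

8

Each element a generates a cyclic subgroup ⟨a⟩; distinct elements may generate the same one (a cyclic group of order d has φ(d) generators).
Cyclic subgroups by order — order 1: 1; order 2: 3; order 3: 4.
Total: 8.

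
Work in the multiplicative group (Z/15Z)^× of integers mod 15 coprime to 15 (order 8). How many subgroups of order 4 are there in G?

3

|G| = 8 and 4 | 8, so subgroups of order 4 are possible by Lagrange.
The subgroups of order 4 are: {1, 4, 11, 14}; {1, 4, 7, 13}; {1, 2, 4, 8}.
So G has 3 subgroups of order 4.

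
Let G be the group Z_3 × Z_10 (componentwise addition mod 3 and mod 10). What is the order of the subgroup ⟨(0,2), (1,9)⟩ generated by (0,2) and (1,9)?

|⟨(0,2)⟩| = 5 and |⟨(1,9)⟩| = 30, so |H| is a multiple of lcm(5, 30) = 30 and divides |G| = 30.
Closing {(0,2), (1,9)} under the group operation gives all of G, so |H| = 30.

30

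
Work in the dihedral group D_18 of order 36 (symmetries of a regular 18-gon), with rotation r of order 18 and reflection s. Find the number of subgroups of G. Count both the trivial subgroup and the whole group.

45

|G| = 36, so by Lagrange every subgroup order divides 36. Divisors: 1, 2, 3, 4, 6, 9, 12, 18, 36.
Subgroups by order — order 1: 1; order 2: 19; order 3: 1; order 4: 9; order 6: 7; order 9: 1; order 12: 3; order 18: 3; order 36: 1.
Total: 1 + 19 + 1 + 9 + 7 + 1 + 3 + 3 + 1 = 45.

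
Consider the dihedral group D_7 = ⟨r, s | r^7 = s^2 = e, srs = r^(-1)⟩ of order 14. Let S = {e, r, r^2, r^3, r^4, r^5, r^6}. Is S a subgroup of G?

Yes

|S| = 7 divides |G| = 14, consistent with Lagrange.
S contains the identity, every element's inverse is in S, and S is closed under ·: it is a subgroup.
In fact S = ⟨r^4⟩.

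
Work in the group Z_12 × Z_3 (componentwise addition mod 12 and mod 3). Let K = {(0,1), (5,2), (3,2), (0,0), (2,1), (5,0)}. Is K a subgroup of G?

No

(0,1) ∈ K but its inverse (0,2) ∉ K, so K is not a subgroup.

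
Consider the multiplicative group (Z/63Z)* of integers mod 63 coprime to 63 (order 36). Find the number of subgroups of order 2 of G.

3

|G| = 36 and 2 | 36, so subgroups of order 2 are possible by Lagrange.
The subgroups of order 2 are: {1, 55}; {1, 62}; {1, 8}.
So G has 3 subgroups of order 2.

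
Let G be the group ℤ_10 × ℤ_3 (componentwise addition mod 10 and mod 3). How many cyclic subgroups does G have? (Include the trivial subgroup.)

8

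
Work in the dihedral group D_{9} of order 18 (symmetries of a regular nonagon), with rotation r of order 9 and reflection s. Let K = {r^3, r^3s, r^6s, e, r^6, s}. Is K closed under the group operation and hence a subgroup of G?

|K| = 6 divides |G| = 18, consistent with Lagrange.
K contains the identity, every element's inverse is in K, and K is closed under ·: it is a subgroup.

Yes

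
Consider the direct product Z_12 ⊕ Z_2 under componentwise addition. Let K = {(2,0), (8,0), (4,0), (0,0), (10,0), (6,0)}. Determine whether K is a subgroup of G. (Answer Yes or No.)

Yes

|K| = 6 divides |G| = 24, consistent with Lagrange.
K contains the identity, every element's inverse is in K, and K is closed under +: it is a subgroup.
In fact K = ⟨(10,0)⟩.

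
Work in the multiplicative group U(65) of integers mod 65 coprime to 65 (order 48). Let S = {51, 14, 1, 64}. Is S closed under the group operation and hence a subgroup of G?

|S| = 4 divides |G| = 48, consistent with Lagrange.
S contains the identity, every element's inverse is in S, and S is closed under ·: it is a subgroup.

Yes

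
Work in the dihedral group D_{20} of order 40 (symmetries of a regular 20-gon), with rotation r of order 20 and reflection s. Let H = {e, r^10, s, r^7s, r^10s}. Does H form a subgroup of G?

Closure fails: s · r^7s = r^13 ∉ H. So H is not a subgroup.

No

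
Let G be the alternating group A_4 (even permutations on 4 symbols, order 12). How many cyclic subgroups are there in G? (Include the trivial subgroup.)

Group the elements of G by the cyclic subgroup they generate; each cyclic subgroup of order d accounts for φ(d) elements.
Cyclic subgroups by order — order 1: 1; order 2: 3; order 3: 4.
Total: 8.

8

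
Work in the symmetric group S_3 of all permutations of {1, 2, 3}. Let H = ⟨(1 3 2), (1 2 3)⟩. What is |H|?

3

|⟨(1 3 2)⟩| = 3 and |⟨(1 2 3)⟩| = 3, so |H| is a multiple of lcm(3, 3) = 3 and divides |G| = 6.
Closing under the operation: H = {e, (1 2 3), (1 3 2)}, so |H| = 3.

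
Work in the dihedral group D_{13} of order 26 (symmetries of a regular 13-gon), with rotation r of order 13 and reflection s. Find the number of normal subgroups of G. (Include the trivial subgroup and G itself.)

G has 16 subgroups. Checking conjugation-invariance by order — order 1: 1/1 normal; order 2: 0/13 normal; order 13: 1/1 normal; order 26: 1/1 normal.
Total normal subgroups: 3.

3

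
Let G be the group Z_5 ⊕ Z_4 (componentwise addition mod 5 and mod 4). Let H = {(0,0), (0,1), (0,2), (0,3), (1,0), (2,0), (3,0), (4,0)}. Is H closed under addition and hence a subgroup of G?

|H| = 8 does not divide |G| = 20, so by Lagrange H is not a subgroup.

No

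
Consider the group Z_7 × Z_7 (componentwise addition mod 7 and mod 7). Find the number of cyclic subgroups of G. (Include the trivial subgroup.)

9

Group the elements of G by the cyclic subgroup they generate; each cyclic subgroup of order d accounts for φ(d) elements.
Cyclic subgroups by order — order 1: 1; order 7: 8.
Total: 9.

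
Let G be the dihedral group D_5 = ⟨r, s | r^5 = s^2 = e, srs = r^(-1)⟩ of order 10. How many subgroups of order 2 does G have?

5

|G| = 10 and 2 | 10, so subgroups of order 2 are possible by Lagrange.
The subgroups of order 2 are: {e, r^2s}; {e, r^3s}; {e, r^4s}; {e, rs}; … (5 in all).
So G has 5 subgroups of order 2.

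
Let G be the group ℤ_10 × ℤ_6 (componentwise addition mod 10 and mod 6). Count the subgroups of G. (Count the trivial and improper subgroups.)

20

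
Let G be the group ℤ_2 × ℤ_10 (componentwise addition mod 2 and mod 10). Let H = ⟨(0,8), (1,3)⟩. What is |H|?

|⟨(0,8)⟩| = 5 and |⟨(1,3)⟩| = 10, so |H| is a multiple of lcm(5, 10) = 10 and divides |G| = 20.
Closing under the operation: H = {(0,0), (0,2), (0,4), (0,6), (0,8), (1,1), (1,3), (1,5), (1,7), (1,9)}, so |H| = 10.

10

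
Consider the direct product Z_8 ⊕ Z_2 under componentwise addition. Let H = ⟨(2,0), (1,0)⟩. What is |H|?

8

|⟨(2,0)⟩| = 4 and |⟨(1,0)⟩| = 8, so |H| is a multiple of lcm(4, 8) = 8 and divides |G| = 16.
Closing under the operation: H = {(0,0), (1,0), (2,0), (3,0), (4,0), (5,0), (6,0), (7,0)}, so |H| = 8.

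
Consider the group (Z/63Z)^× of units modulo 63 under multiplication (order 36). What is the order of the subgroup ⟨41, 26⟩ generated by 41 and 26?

18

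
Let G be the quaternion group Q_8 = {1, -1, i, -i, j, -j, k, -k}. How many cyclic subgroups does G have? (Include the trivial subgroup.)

Group the elements of G by the cyclic subgroup they generate; each cyclic subgroup of order d accounts for φ(d) elements.
Cyclic subgroups by order — order 1: 1; order 2: 1; order 4: 3.
Total: 5.

5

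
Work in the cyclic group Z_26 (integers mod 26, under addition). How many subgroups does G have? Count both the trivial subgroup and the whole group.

4

Subgroups of the cyclic group Z_26 correspond bijectively to divisors of 26.
Divisors of 26: 1, 2, 13, 26.
So Z_26 has 4 subgroups.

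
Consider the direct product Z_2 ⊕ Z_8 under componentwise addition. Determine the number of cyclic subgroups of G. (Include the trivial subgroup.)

8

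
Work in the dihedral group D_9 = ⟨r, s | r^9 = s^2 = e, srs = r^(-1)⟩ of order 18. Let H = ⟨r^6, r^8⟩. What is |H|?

9

|⟨r^6⟩| = 3 and |⟨r^8⟩| = 9, so |H| is a multiple of lcm(3, 9) = 9 and divides |G| = 18.
Closing under the operation: H = {e, r, r^2, r^3, r^4, r^5, r^6, r^7, r^8}, so |H| = 9.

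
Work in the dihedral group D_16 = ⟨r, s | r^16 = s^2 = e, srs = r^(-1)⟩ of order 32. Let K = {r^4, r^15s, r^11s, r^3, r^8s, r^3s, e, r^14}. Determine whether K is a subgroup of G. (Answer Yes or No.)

No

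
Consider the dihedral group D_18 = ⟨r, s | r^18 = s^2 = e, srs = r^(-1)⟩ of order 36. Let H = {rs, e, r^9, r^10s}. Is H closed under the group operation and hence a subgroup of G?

Yes

|H| = 4 divides |G| = 36, consistent with Lagrange.
H contains the identity, every element's inverse is in H, and H is closed under ·: it is a subgroup.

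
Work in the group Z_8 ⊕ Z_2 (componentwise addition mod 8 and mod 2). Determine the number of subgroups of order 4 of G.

3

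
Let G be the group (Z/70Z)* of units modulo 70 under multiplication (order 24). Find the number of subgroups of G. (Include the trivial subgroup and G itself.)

16

|G| = 24, so by Lagrange every subgroup order divides 24. Divisors: 1, 2, 3, 4, 6, 8, 12, 24.
Subgroups by order — order 1: 1; order 2: 3; order 3: 1; order 4: 3; order 6: 3; order 8: 1; order 12: 3; order 24: 1.
Total: 1 + 3 + 1 + 3 + 3 + 1 + 3 + 1 = 16.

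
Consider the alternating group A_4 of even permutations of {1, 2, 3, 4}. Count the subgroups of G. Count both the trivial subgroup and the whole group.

|G| = 12, so by Lagrange every subgroup order divides 12. Divisors: 1, 2, 3, 4, 6, 12.
Subgroups by order — order 1: 1; order 2: 3; order 3: 4; order 4: 1; order 6: 0; order 12: 1.
Total: 1 + 3 + 4 + 1 + 0 + 1 = 10.

10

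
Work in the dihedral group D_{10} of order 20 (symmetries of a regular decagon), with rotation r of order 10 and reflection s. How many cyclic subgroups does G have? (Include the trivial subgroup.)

14

Each element a generates a cyclic subgroup ⟨a⟩; distinct elements may generate the same one (a cyclic group of order d has φ(d) generators).
Cyclic subgroups by order — order 1: 1; order 2: 11; order 5: 1; order 10: 1.
Total: 14.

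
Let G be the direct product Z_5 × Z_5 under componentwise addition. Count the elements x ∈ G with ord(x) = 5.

An element (a,b) has order lcm(ord(a), ord(b)); count pairs with lcm equal to 5.
Enumerating gives 24 such elements.

24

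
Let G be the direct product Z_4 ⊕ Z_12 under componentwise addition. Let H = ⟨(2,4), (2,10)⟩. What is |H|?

12

|⟨(2,4)⟩| = 6 and |⟨(2,10)⟩| = 6, so |H| is a multiple of lcm(6, 6) = 6 and divides |G| = 48.
Closing under the operation: H = {(0,0), (0,2), (0,4), (0,6), (0,8), (0,10), (2,0), (2,2), (2,4), (2,6), (2,8), (2,10)}, so |H| = 12.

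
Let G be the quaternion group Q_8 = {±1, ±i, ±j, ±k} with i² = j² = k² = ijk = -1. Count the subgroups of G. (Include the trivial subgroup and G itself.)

6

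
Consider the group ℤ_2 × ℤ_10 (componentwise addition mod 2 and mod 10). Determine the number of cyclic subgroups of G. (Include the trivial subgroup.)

A cyclic subgroup of order d is generated by each of its φ(d) elements of order d, so the cyclic subgroups of order d number (#elements of order d)/φ(d).
Cyclic subgroups by order — order 1: 1; order 2: 3; order 5: 1; order 10: 3.
Total: 8.

8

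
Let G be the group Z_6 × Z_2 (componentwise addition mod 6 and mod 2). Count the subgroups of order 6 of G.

3

|G| = 12 and 6 | 12, so subgroups of order 6 are possible by Lagrange.
The subgroups of order 6 are: {(0,0), (0,1), (2,0), (2,1), (4,0), (4,1)}; {(0,0), (1,0), (2,0), (3,0), (4,0), (5,0)}; {(0,0), (1,1), (2,0), (3,1), (4,0), (5,1)}.
So G has 3 subgroups of order 6.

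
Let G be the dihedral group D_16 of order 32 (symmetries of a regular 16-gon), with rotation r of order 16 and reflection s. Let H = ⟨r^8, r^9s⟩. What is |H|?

|⟨r^8⟩| = 2 and |⟨r^9s⟩| = 2, so |H| is a multiple of lcm(2, 2) = 2 and divides |G| = 32.
Closing under the operation: H = {e, r^8, rs, r^9s}, so |H| = 4.

4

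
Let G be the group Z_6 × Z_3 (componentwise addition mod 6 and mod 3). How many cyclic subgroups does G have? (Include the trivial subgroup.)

Group the elements of G by the cyclic subgroup they generate; each cyclic subgroup of order d accounts for φ(d) elements.
Cyclic subgroups by order — order 1: 1; order 2: 1; order 3: 4; order 6: 4.
Total: 10.

10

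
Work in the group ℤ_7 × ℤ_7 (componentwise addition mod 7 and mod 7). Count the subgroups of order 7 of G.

8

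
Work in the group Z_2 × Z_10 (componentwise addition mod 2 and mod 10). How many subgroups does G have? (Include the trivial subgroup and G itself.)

|G| = 20, so by Lagrange every subgroup order divides 20. Divisors: 1, 2, 4, 5, 10, 20.
Subgroups by order — order 1: 1; order 2: 3; order 4: 1; order 5: 1; order 10: 3; order 20: 1.
Total: 1 + 3 + 1 + 1 + 3 + 1 = 10.

10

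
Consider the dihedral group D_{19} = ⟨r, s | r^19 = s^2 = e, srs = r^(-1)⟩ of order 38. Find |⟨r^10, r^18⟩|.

19

|⟨r^10⟩| = 19 and |⟨r^18⟩| = 19, so |H| is a multiple of lcm(19, 19) = 19 and divides |G| = 38.
Closing under the operation: H = {e, r, r^2, r^3, r^4, r^5, r^6, r^7, r^8, r^9, r^10, r^11, r^12, r^13, r^14, r^15, r^16, r^17, r^18}, so |H| = 19.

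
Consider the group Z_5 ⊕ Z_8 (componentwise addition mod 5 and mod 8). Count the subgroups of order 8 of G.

1

|G| = 40 and 8 | 40, so subgroups of order 8 are possible by Lagrange.
The subgroups of order 8 are: {(0,0), (0,1), (0,2), (0,3), (0,4), (0,5), (0,6), (0,7)}.
So G has 1 subgroup of order 8.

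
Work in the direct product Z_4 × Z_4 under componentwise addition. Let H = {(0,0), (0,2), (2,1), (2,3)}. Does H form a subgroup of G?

Yes

|H| = 4 divides |G| = 16, consistent with Lagrange.
H contains the identity, every element's inverse is in H, and H is closed under +: it is a subgroup.
In fact H = ⟨(2,3)⟩.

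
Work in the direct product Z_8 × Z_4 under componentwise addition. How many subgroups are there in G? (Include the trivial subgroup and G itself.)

22

|G| = 32, so by Lagrange every subgroup order divides 32. Divisors: 1, 2, 4, 8, 16, 32.
Subgroups by order — order 1: 1; order 2: 3; order 4: 7; order 8: 7; order 16: 3; order 32: 1.
Total: 1 + 3 + 7 + 7 + 3 + 1 = 22.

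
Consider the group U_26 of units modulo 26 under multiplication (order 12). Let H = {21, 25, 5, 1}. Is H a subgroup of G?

Yes

|H| = 4 divides |G| = 12, consistent with Lagrange.
H contains the identity, every element's inverse is in H, and H is closed under ·: it is a subgroup.
In fact H = ⟨21⟩.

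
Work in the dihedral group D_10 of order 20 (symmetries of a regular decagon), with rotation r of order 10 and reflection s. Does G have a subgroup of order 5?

5 | 20. A subgroup of order 5 is {e, r^2, r^4, r^6, r^8}.

Yes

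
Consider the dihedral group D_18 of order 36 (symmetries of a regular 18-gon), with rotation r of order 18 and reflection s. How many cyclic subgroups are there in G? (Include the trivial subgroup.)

Each element a generates a cyclic subgroup ⟨a⟩; distinct elements may generate the same one (a cyclic group of order d has φ(d) generators).
Cyclic subgroups by order — order 1: 1; order 2: 19; order 3: 1; order 6: 1; order 9: 1; order 18: 1.
Total: 24.

24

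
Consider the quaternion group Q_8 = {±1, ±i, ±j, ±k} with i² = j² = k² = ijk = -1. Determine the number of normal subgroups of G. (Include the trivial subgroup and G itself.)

G has 6 subgroups. Checking conjugation-invariance by order — order 1: 1/1 normal; order 2: 1/1 normal; order 4: 3/3 normal; order 8: 1/1 normal.
Total normal subgroups: 6.

6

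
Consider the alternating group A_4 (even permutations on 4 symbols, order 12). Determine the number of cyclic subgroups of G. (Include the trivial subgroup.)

Each element a generates a cyclic subgroup ⟨a⟩; distinct elements may generate the same one (a cyclic group of order d has φ(d) generators).
Cyclic subgroups by order — order 1: 1; order 2: 3; order 3: 4.
Total: 8.

8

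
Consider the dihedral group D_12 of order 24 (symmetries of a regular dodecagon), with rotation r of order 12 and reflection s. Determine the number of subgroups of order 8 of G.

|G| = 24 and 8 | 24, so subgroups of order 8 are possible by Lagrange.
The subgroups of order 8 are: {e, r^3, r^6, r^9, rs, r^4s, r^7s, r^10s}; {e, r^3, r^6, r^9, r^2s, r^5s, r^8s, r^11s}; {e, r^3, r^6, r^9, s, r^3s, r^6s, r^9s}.
So G has 3 subgroups of order 8.

3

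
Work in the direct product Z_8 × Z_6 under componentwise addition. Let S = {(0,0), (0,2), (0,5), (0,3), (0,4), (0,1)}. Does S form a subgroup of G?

Yes

|S| = 6 divides |G| = 48, consistent with Lagrange.
S contains the identity, every element's inverse is in S, and S is closed under +: it is a subgroup.
In fact S = ⟨(0,1)⟩.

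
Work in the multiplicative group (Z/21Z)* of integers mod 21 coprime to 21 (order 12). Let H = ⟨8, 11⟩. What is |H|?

|⟨8⟩| = 2 and |⟨11⟩| = 6, so |H| is a multiple of lcm(2, 6) = 6 and divides |G| = 12.
Closing under the operation: H = {1, 2, 4, 8, 11, 16}, so |H| = 6.

6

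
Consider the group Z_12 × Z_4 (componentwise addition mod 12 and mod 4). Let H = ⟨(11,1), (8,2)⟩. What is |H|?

|⟨(11,1)⟩| = 12 and |⟨(8,2)⟩| = 6, so |H| is a multiple of lcm(12, 6) = 12 and divides |G| = 48.
Closing under the operation: H = {(0,0), (0,2), (1,1), (1,3), (2,0), (2,2), (3,1), (3,3), (4,0), (4,2), (5,1), (5,3), (6,0), (6,2), (7,1), (7,3), (8,0), (8,2), (9,1), (9,3), (10,0), (10,2), (11,1), (11,3)}, so |H| = 24.

24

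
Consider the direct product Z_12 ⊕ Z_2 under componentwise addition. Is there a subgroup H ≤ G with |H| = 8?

Yes

8 | 24. A subgroup of order 8 is {(0,0), (0,1), (3,0), (3,1), (6,0), (6,1), (9,0), (9,1)}.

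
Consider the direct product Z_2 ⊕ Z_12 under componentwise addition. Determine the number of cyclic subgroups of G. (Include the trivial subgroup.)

A cyclic subgroup of order d is generated by each of its φ(d) elements of order d, so the cyclic subgroups of order d number (#elements of order d)/φ(d).
Cyclic subgroups by order — order 1: 1; order 2: 3; order 3: 1; order 4: 2; order 6: 3; order 12: 2.
Total: 12.

12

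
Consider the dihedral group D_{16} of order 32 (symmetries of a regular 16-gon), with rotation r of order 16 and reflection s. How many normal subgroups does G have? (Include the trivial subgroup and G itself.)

8

G has 36 subgroups. Checking conjugation-invariance by order — order 1: 1/1 normal; order 2: 1/17 normal; order 4: 1/9 normal; order 8: 1/5 normal; order 16: 3/3 normal; order 32: 1/1 normal.
Total normal subgroups: 8.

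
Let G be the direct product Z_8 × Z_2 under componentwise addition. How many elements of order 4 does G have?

An element (a,b) has order lcm(ord(a), ord(b)); count pairs with lcm equal to 4.
Enumerating gives 4 such elements.

4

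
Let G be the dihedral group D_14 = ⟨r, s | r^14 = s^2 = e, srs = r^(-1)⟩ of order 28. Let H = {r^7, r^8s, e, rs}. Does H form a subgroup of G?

Yes

|H| = 4 divides |G| = 28, consistent with Lagrange.
H contains the identity, every element's inverse is in H, and H is closed under ·: it is a subgroup.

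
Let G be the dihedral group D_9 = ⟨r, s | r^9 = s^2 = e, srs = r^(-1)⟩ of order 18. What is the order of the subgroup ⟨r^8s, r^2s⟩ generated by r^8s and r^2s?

|⟨r^8s⟩| = 2 and |⟨r^2s⟩| = 2, so |H| is a multiple of lcm(2, 2) = 2 and divides |G| = 18.
Closing under the operation: H = {e, r^3, r^6, r^2s, r^5s, r^8s}, so |H| = 6.

6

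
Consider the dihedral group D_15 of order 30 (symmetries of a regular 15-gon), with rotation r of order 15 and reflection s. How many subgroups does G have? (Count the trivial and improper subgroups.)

|G| = 30, so by Lagrange every subgroup order divides 30. Divisors: 1, 2, 3, 5, 6, 10, 15, 30.
Subgroups by order — order 1: 1; order 2: 15; order 3: 1; order 5: 1; order 6: 5; order 10: 3; order 15: 1; order 30: 1.
Total: 1 + 15 + 1 + 1 + 5 + 3 + 1 + 1 = 28.

28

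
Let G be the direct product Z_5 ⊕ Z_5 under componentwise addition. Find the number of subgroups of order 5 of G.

|G| = 25 and 5 | 25, so subgroups of order 5 are possible by Lagrange.
The subgroups of order 5 are: {(0,0), (0,1), (0,2), (0,3), (0,4)}; {(0,0), (1,0), (2,0), (3,0), (4,0)}; {(0,0), (1,1), (2,2), (3,3), (4,4)}; {(0,0), (1,2), (2,4), (3,1), (4,3)}; … (6 in all).
So G has 6 subgroups of order 5.

6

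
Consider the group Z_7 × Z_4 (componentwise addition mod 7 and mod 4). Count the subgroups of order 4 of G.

|G| = 28 and 4 | 28, so subgroups of order 4 are possible by Lagrange.
The subgroups of order 4 are: {(0,0), (0,1), (0,2), (0,3)}.
So G has 1 subgroup of order 4.

1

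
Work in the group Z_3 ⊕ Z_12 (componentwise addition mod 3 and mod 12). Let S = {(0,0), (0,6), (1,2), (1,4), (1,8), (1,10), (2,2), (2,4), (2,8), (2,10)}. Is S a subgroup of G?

No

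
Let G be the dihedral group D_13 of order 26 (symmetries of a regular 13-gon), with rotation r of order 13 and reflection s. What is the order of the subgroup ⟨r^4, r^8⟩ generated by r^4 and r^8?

13

|⟨r^4⟩| = 13 and |⟨r^8⟩| = 13, so |H| is a multiple of lcm(13, 13) = 13 and divides |G| = 26.
Closing under the operation: H = {e, r, r^2, r^3, r^4, r^5, r^6, r^7, r^8, r^9, r^10, r^11, r^12}, so |H| = 13.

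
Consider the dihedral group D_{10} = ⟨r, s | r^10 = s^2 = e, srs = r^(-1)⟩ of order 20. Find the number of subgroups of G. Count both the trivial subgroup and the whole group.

22

|G| = 20, so by Lagrange every subgroup order divides 20. Divisors: 1, 2, 4, 5, 10, 20.
Subgroups by order — order 1: 1; order 2: 11; order 4: 5; order 5: 1; order 10: 3; order 20: 1.
Total: 1 + 11 + 5 + 1 + 3 + 1 = 22.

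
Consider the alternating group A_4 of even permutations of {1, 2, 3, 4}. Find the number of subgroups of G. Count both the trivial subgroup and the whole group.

10

|G| = 12, so by Lagrange every subgroup order divides 12. Divisors: 1, 2, 3, 4, 6, 12.
Subgroups by order — order 1: 1; order 2: 3; order 3: 4; order 4: 1; order 6: 0; order 12: 1.
Total: 1 + 3 + 4 + 1 + 0 + 1 = 10.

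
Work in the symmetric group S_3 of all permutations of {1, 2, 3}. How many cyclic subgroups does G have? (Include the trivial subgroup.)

5

Group the elements of G by the cyclic subgroup they generate; each cyclic subgroup of order d accounts for φ(d) elements.
Cyclic subgroups by order — order 1: 1; order 2: 3; order 3: 1.
Total: 5.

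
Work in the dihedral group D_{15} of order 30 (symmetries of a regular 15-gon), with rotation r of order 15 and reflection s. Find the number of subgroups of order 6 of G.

|G| = 30 and 6 | 30, so subgroups of order 6 are possible by Lagrange.
The subgroups of order 6 are: {e, r^5, r^10, s, r^5s, r^10s}; {e, r^5, r^10, rs, r^6s, r^11s}; {e, r^5, r^10, r^2s, r^7s, r^12s}; {e, r^5, r^10, r^3s, r^8s, r^13s}; … (5 in all).
So G has 5 subgroups of order 6.

5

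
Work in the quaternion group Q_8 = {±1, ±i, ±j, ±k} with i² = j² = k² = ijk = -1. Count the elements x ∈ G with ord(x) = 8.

No element of G has order 8 (even though 8 | 8).

0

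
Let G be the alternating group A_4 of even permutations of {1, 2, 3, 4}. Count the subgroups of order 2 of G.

3

|G| = 12 and 2 | 12, so subgroups of order 2 are possible by Lagrange.
The subgroups of order 2 are: {e, (1 2)(3 4)}; {e, (1 3)(2 4)}; {e, (1 4)(2 3)}.
So G has 3 subgroups of order 2.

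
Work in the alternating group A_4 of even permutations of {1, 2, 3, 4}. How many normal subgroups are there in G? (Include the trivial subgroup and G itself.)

3

G has 10 subgroups. Checking conjugation-invariance by order — order 1: 1/1 normal; order 2: 0/3 normal; order 3: 0/4 normal; order 4: 1/1 normal; order 12: 1/1 normal.
Total normal subgroups: 3.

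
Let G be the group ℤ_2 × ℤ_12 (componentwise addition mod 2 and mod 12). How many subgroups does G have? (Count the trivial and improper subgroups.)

16

|G| = 24, so by Lagrange every subgroup order divides 24. Divisors: 1, 2, 3, 4, 6, 8, 12, 24.
Subgroups by order — order 1: 1; order 2: 3; order 3: 1; order 4: 3; order 6: 3; order 8: 1; order 12: 3; order 24: 1.
Total: 1 + 3 + 1 + 3 + 3 + 1 + 3 + 1 = 16.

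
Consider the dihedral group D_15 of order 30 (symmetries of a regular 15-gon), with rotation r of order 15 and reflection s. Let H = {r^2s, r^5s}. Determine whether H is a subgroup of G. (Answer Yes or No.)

The identity e ∉ H, so H is not a subgroup.

No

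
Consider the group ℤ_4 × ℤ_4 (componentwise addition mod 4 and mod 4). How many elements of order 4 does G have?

An element (a,b) has order lcm(ord(a), ord(b)); count pairs with lcm equal to 4.
Enumerating gives 12 such elements.

12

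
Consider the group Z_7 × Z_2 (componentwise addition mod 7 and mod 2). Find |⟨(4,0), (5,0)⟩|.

|⟨(4,0)⟩| = 7 and |⟨(5,0)⟩| = 7, so |H| is a multiple of lcm(7, 7) = 7 and divides |G| = 14.
Closing under the operation: H = {(0,0), (1,0), (2,0), (3,0), (4,0), (5,0), (6,0)}, so |H| = 7.

7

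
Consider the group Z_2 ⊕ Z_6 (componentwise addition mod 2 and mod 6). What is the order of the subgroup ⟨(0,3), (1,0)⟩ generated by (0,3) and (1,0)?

4

|⟨(0,3)⟩| = 2 and |⟨(1,0)⟩| = 2, so |H| is a multiple of lcm(2, 2) = 2 and divides |G| = 12.
Closing under the operation: H = {(0,0), (0,3), (1,0), (1,3)}, so |H| = 4.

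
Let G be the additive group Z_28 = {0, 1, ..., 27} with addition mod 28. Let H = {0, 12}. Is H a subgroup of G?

No

12 ∈ H but its inverse 16 ∉ H, so H is not a subgroup.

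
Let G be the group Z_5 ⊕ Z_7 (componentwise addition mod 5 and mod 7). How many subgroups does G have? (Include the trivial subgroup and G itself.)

4

|G| = 35, so by Lagrange every subgroup order divides 35. Divisors: 1, 5, 7, 35.
Subgroups by order — order 1: 1; order 5: 1; order 7: 1; order 35: 1.
Total: 1 + 1 + 1 + 1 = 4.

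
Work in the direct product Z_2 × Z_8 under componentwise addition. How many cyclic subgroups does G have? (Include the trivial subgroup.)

Each element a generates a cyclic subgroup ⟨a⟩; distinct elements may generate the same one (a cyclic group of order d has φ(d) generators).
Cyclic subgroups by order — order 1: 1; order 2: 3; order 4: 2; order 8: 2.
Total: 8.

8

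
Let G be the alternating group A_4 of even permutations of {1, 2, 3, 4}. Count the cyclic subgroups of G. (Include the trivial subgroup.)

8

Each element a generates a cyclic subgroup ⟨a⟩; distinct elements may generate the same one (a cyclic group of order d has φ(d) generators).
Cyclic subgroups by order — order 1: 1; order 2: 3; order 3: 4.
Total: 8.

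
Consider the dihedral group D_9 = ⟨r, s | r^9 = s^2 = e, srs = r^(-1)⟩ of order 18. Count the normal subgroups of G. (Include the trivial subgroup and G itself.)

G has 16 subgroups. Checking conjugation-invariance by order — order 1: 1/1 normal; order 2: 0/9 normal; order 3: 1/1 normal; order 6: 0/3 normal; order 9: 1/1 normal; order 18: 1/1 normal.
Total normal subgroups: 4.

4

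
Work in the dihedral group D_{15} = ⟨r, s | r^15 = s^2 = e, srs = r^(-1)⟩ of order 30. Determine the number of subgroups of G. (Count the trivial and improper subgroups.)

28

|G| = 30, so by Lagrange every subgroup order divides 30. Divisors: 1, 2, 3, 5, 6, 10, 15, 30.
Subgroups by order — order 1: 1; order 2: 15; order 3: 1; order 5: 1; order 6: 5; order 10: 3; order 15: 1; order 30: 1.
Total: 1 + 15 + 1 + 1 + 5 + 3 + 1 + 1 = 28.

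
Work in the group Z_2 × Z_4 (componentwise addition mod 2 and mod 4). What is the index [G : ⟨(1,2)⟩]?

|⟨(1,2)⟩| = 2 and |G| = 8.
By Lagrange, [G : H] = |G|/|H| = 8/2 = 4.

4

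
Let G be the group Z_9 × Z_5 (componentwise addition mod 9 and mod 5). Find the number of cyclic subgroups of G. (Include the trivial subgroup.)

6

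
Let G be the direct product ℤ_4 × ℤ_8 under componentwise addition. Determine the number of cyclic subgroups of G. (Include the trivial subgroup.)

Each element a generates a cyclic subgroup ⟨a⟩; distinct elements may generate the same one (a cyclic group of order d has φ(d) generators).
Cyclic subgroups by order — order 1: 1; order 2: 3; order 4: 6; order 8: 4.
Total: 14.

14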